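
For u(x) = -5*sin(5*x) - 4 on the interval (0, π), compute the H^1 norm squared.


||u||_{H^1(0,π)}^2 = 16 + 341*π

u'(x) = -25*cos(5*x).
Expand u² and (u')² and integrate term by term on (0, π), using: for integers n ≥ 1, ∫_0^π sin²(nx) dx = ∫_0^π cos²(nx) dx = π/2; for n ≠ n', ∫_0^π sin(nx)sin(n'x) dx = ∫_0^π cos(nx)cos(n'x) dx = 0; and by product-to-sum, ∫_0^π sin(nx)cos(n'x) dx = ½∫_0^π [sin((n+n')x) + sin((n−n')x)] dx, which is 0 when n+n' is even and 2n/(n²−n'²) when n+n' is odd (it need not vanish on (0, π)). For the constant mode: ∫_0^π 1 dx = π, ∫_0^π cos(nx) dx = 0, ∫_0^π sin(nx) dx = (1−(−1)^n)/n.
  u² squared terms: (-4)²·∫1 dx = 16·π = 16*π;  (-5)²·∫sin(5x)² dx = 25·π/2 = 25*π/2.
  u² cross terms: 2·(-4)·(-5)·∫1·sin(5x) dx = 40·(2/5) = 16.
  So ∫_0^π u² dx = 16*π + 25*π/2 + 16 = 16 + 57*π/2.
  (u')² squared terms: (-25)²·∫cos(5x)² dx = 625·π/2 = 625*π/2.
  So ∫_0^π (u')² dx = 625*π/2.
||u||_{H^1}^2 = (16 + 57*π/2) + (625*π/2) = 16 + 341*π.


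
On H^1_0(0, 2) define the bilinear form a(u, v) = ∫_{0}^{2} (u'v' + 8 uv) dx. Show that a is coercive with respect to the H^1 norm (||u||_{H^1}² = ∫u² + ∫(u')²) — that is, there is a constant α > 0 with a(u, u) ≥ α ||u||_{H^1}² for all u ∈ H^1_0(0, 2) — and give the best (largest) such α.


α = 1

Coercivity of a(·,·) on H^1_0(0, 2) means a(u, u) ≥ α ||u||_{H^1}² for every u ∈ H^1_0.
The interval has length L = 2, and Poincaré/coercivity depend only on L. Here a(u, u) = ∫(u')² + (8)·∫u².
Here c = 8 ≥ 1, so a(u,u) = ∫(u')² + c∫u² ≥ ∫(u')² + ∫u² = ||u||_{H^1}², i.e. α = 1 works. No larger α is possible: a(u,u) ≥ α||u||_{H^1}² means (1−α)∫(u')² ≥ (α−c)∫u², and for the modes u_n = sin(nπ(x−x₀)/L) (x₀ the left endpoint) one has ∫u_n²/∫(u_n')² = (L/(nπ))² → 0, so a(u_n,u_n)/||u_n||_{H^1}² → 1. Hence the optimal constant is α = 1.
Therefore α = 1.


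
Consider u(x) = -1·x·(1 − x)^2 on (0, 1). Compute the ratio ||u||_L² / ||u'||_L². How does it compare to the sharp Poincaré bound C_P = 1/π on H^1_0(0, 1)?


||u||_L² / ||u'||_L² = sqrt(14)/14 < C_P = 1/π.

u(x) = -1·x·(1 − x)^2, so u'(x) = (1 - 3*x)*(x - 1).
u(x) = -1·x·(1 − x)^2 vanishes at x = 0 and x = 1, so u ∈ H^1_0(0, 1). Differentiate via the product rule and integrate the resulting polynomials term by term.
  ∫_0^1 u² dx = ∫_0^1 (x^6 - 4*x^5 + 6*x^4 - 4*x^3 + x^2) dx. Term by term:
    ∫_0^1 x^6 dx = 1/7;  ∫_0^1 -4*x^5 dx = -2/3;  ∫_0^1 6*x^4 dx = 6/5;
    ∫_0^1 -4*x^3 dx = -1;  ∫_0^1 x^2 dx = 1/3.
  Sum: 1/7 − 2/3 + 6/5 − 1 + 1/3 = 1/105.
  ∫_0^1 (u')² dx = ∫_0^1 (9*x^4 - 24*x^3 + 22*x^2 - 8*x + 1) dx. Term by term:
    ∫_0^1 9*x^4 dx = 9/5;  ∫_0^1 -24*x^3 dx = -6;  ∫_0^1 22*x^2 dx = 22/3;
    ∫_0^1 -8*x dx = -4;  ∫_0^1 1 dx = 1.
  Sum: 9/5 − 6 + 22/3 − 4 + 1 = 2/15.
∫_0^1 u² dx = 1/105, so ||u||_L² = sqrt(105)/105.
∫_0^1 (u')² dx = 2/15, so ||u'||_L² = sqrt(30)/15.
Ratio ||u||_L² / ||u'||_L² = sqrt(14)/14.
Sharp Poincaré constant on H^1_0(0, 1) is C_P = L/π = 1/π, achieved by sin(π·x).
A polynomial bump cannot attain the sharp Poincaré constant (only the first sine eigenfunction does), so the ratio is strictly less than C_P, consistent with ||u||_L² ≤ C_P ||u'||_L².


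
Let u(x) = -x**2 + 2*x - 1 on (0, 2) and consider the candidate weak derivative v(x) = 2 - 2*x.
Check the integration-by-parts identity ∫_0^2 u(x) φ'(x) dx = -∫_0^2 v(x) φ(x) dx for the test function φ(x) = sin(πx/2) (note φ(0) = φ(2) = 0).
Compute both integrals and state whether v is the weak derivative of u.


LHS = 0, RHS = 0. Yes, v = u' weakly.

u(x) = -x**2 + 2*x - 1, classical derivative u'(x) = 2 - 2*x.
φ(x) = sin(πx/2), so φ'(x) = π*cos(π*x/2)/2.
Note φ(0) = φ(2) = 0, so the boundary term u·φ vanishes.
LHS = ∫_0^2 u(x) φ'(x) dx = ∫_0^2 (-π*x^2*cos(π*x/2)/2 + π*x*cos(π*x/2) - π*cos(π*x/2)/2) dx. Term by term:
  ∫_0^2 -π*cos(π*x/2)/2 dx = 0;  ∫_0^2 π*x*cos(π*x/2) dx = -8/π;  ∫_0^2 -π*x^2*cos(π*x/2)/2 dx = 8/π.
Sum: 0 − 8/π + 8/π = 0.
So LHS = 0.
∫_0^2 v(x) φ(x) dx = ∫_0^2 (-2*x*sin(π*x/2) + 2*sin(π*x/2)) dx. Term by term:
  ∫_0^2 2*sin(π*x/2) dx = 8/π;  ∫_0^2 -2*x*sin(π*x/2) dx = -8/π.
Sum: 8/π − 8/π = 0.
So RHS = -∫_0^2 v(x) φ(x) dx = 0.
LHS = RHS, so the identity holds for this test φ.
Moreover u is smooth here and v(x) = u'(x) = 2 - 2*x pointwise, so the identity holds for every test function. Hence v is the weak derivative of u.


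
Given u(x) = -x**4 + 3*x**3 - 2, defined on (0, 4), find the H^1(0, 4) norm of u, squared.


||u||_{H^1}^2 = 377584/63

The H^1 norm (squared) on an interval (0, L) is
  ||u||_{H^1}^2 = ∫_0^L u(x)^2 dx + ∫_0^L u'(x)^2 dx.
Compute u'(x) = -4*x**3 + 9*x**2.
Then u(x)^2 = x**8 - 6*x**7 + 9*x**6 + 4*x**4 - 12*x**3 + 4 and u'(x)^2 = 16*x**6 - 72*x**5 + 81*x**4.
Integrate each monomial from 0 to 4 using ∫_0^4 c·x^n dx = c·4^(n+1)/(n+1):
  ∫_0^4 u(x)^2 dx = ∫_0^4 (x^8 - 6*x^7 + 9*x^6 + 4*x^4 - 12*x^3 + 4) dx. Term by term:
    ∫_0^4 x^8 dx = 262144/9;  ∫_0^4 -6*x^7 dx = -49152;  ∫_0^4 9*x^6 dx = 147456/7;
    ∫_0^4 4*x^4 dx = 4096/5;  ∫_0^4 -12*x^3 dx = -768;  ∫_0^4 4 dx = 16.
  Sum: 262144/9 − 49152 + 147456/7 + 4096/5 − 768 + 16 = 348848/315.
  ∫_0^4 u'(x)^2 dx = ∫_0^4 (16*x^6 - 72*x^5 + 81*x^4) dx. Term by term:
    ∫_0^4 16*x^6 dx = 262144/7;  ∫_0^4 -72*x^5 dx = -49152;  ∫_0^4 81*x^4 dx = 82944/5.
  Sum: 262144/7 − 49152 + 82944/5 = 171008/35.
Adding: ||u||_{H^1}^2 = 348848/315 + 171008/35 = 377584/63.


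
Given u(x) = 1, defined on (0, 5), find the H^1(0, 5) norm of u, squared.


||u||_{H^1}^2 = 5

The H^1 norm (squared) on an interval (0, L) is
  ||u||_{H^1}^2 = ∫_0^L u(x)^2 dx + ∫_0^L u'(x)^2 dx.
Compute u'(x) = 0.
Then u(x)^2 = 1 and u'(x)^2 = 0.
Integrate each monomial from 0 to 5 using ∫_0^5 c·x^n dx = c·5^(n+1)/(n+1):
  ∫_0^5 u(x)^2 dx = ∫_0^5 (1) dx. Term by term:
    ∫_0^5 1 dx = 5.
  ∫_0^5 u'(x)^2 dx = ∫_0^5 (0) dx. Term by term:
    ∫_0^5 0 dx = 0.
Adding: ||u||_{H^1}^2 = 5 + 0 = 5.


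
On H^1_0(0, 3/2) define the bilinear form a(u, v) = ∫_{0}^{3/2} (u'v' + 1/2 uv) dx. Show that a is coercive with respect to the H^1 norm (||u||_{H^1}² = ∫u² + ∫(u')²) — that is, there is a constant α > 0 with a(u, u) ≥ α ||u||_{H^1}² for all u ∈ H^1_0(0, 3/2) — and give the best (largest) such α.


α = (9 + 8*π^2)/(2*(9 + 4*π^2))

Coercivity of a(·,·) on H^1_0(0, 3/2) means a(u, u) ≥ α ||u||_{H^1}² for every u ∈ H^1_0.
The interval has length L = 3/2, and Poincaré/coercivity depend only on L. Here a(u, u) = ∫(u')² + (1/2)·∫u².
Here 0 < c = 1/2 < 1. The condition a(u,u) ≥ α||u||_{H^1}² reads (1−α)∫(u')² ≥ (α−c)∫u². Any admissible α is ≤ 1 (rapidly oscillating u have ∫u²/∫(u')² → 0), and α = 1 would force 0 ≥ (1−c)∫u², impossible since c < 1; so 1−α > 0. By the sharp Poincaré inequality on H^1_0 of an interval of length L, ∫(u')² ≥ (π/L)²∫u² with equality for the first sine mode sin(π(x−x₀)/L) (x₀ the left endpoint), so the inequality holds for all u iff (1−α)(π/L)² ≥ α − c, i.e. α ≤ ((π/L)² + c)/((π/L)² + 1) = (1 + c(L/π)²)/(1 + (L/π)²). With (π/L)² = 4*π^2/9 and c = 1/2, the largest admissible constant is α = ((π/L)² + c)/((π/L)² + 1).
Simplifying, α = (9 + 8*π^2)/(2*(9 + 4*π^2)).


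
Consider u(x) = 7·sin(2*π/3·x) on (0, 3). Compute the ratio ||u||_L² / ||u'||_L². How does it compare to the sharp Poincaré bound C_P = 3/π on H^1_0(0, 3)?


||u||_L² / ||u'||_L² = 3/(2*π) < C_P = 3/π.

u(x) = 7·sin(2*π/3·x), so u'(x) = 14*π*cos(2*π*x/3)/3.
Writing u(x) = A·sin(kπx/L) with A = 7 and k = 2, use ∫_0^L sin²(kπx/L) dx = L/2 and ∫_0^L cos²(kπx/L) dx = L/2.
u² = 49·sin²(2*π/3·x) and (u')² = 196*π^2/9·cos²(2*π/3·x), and each of sin², cos² integrates to L/2 = 3/2 over (0, 3).
∫_0^3 u² dx = 147/2, so ||u||_L² = 7*sqrt(6)/2.
∫_0^3 (u')² dx = 98*π^2/3, so ||u'||_L² = 7*sqrt(6)*π/3.
Ratio ||u||_L² / ||u'||_L² = 3/(2*π).
Sharp Poincaré constant on H^1_0(0, 3) is C_P = L/π = 3/π, achieved by sin(π/3·x).
This is the k = 2 harmonic; the ratio L/(kπ) is strictly less than C_P = L/π, consistent with the sharp inequality ||u||_L² ≤ C_P ||u'||_L².


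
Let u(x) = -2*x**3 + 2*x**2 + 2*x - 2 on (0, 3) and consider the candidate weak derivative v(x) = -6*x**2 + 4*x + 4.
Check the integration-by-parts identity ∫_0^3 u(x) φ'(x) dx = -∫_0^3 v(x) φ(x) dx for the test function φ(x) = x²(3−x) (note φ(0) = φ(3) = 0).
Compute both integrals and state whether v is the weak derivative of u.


LHS = 837/10, RHS = 351/5. No, v is not the weak derivative of u.

u(x) = -2*x**3 + 2*x**2 + 2*x - 2, classical derivative u'(x) = -6*x**2 + 4*x + 2.
φ(x) = x²(3−x), so φ'(x) = 3*x*(2 - x).
Note φ(0) = φ(3) = 0, so the boundary term u·φ vanishes.
LHS = ∫_0^3 u(x) φ'(x) dx = ∫_0^3 (6*x^5 - 18*x^4 + 6*x^3 + 18*x^2 - 12*x) dx. Term by term:
  ∫_0^3 6*x^5 dx = 729;  ∫_0^3 -18*x^4 dx = -4374/5;  ∫_0^3 6*x^3 dx = 243/2;
  ∫_0^3 18*x^2 dx = 162;  ∫_0^3 -12*x dx = -54.
Sum: 729 − 4374/5 + 243/2 + 162 − 54 = 837/10.
So LHS = 837/10.
∫_0^3 v(x) φ(x) dx = ∫_0^3 (6*x^5 - 22*x^4 + 8*x^3 + 12*x^2) dx. Term by term:
  ∫_0^3 6*x^5 dx = 729;  ∫_0^3 -22*x^4 dx = -5346/5;  ∫_0^3 8*x^3 dx = 162;
  ∫_0^3 12*x^2 dx = 108.
Sum: 729 − 5346/5 + 162 + 108 = -351/5.
So RHS = -∫_0^3 v(x) φ(x) dx = 351/5.
LHS − RHS = 27/2 ≠ 0, so the identity fails.
(For a valid weak derivative the identity must hold for EVERY test function, in particular this one. The failure shows v is NOT the weak derivative of u.)
Correct weak derivative would be u'(x) = -6*x**2 + 4*x + 2.


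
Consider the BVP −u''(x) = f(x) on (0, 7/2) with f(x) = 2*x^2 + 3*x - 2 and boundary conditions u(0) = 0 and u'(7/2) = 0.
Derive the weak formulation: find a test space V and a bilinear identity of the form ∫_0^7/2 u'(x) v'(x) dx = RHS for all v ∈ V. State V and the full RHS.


V = {v ∈ H^1(0, 7/2) : v(0) = 0} (test functions vanish at x = 0 where u is specified); weak form: ∫_0^7/2 u'v' dx = ∫_0^7/2 (2*x^2 + 3*x - 2) v dx for all v ∈ V.

Multiply both sides by a test function v and integrate from 0 to 7/2:
  ∫_0^7/2 −u''(x) v(x) dx = ∫_0^7/2 f(x) v(x) dx.
Integrate the LHS by parts once:
  ∫_0^7/2 −u'' v dx = −[u'(x) v(x)]_0^7/2 + ∫_0^7/2 u'(x) v'(x) dx.
Thus ∫_0^7/2 u'(x) v'(x) dx = ∫_0^7/2 f(x) v(x) dx + [u'(x) v(x)]_0^7/2.
Choose V so that boundary terms are either known or forced to vanish.
Mixed BC: u(0) = 0 (Dirichlet) and u'(7/2) = 0 (Neumann). Define V = {v ∈ H^1(0, 7/2) : v(0) = 0}. Then [u' v]_0^7/2 = u'(7/2)·v(7/2) − u'(0)·0 = 0.
Weak formulation: find u (satisfying any essential BC) such that ∫_0^7/2 u'(x) v'(x) dx = ∫_0^7/2 f v dx for all v ∈ V (Dirichlet at 0 absorbed into V; the Neumann datum at x = 7/2 is zero, so no boundary term remains).
Substituting f(x) = 2*x^2 + 3*x - 2, the right-hand side is ∫_0^7/2 (2*x^2 + 3*x - 2) v dx.


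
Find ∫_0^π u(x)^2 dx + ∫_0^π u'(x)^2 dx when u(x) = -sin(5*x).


||u||_{H^1(0,π)}^2 = 13*π

u'(x) = -5*cos(5*x).
Expand u² and (u')² and integrate term by term on (0, π), using: for integers n ≥ 1, ∫_0^π sin²(nx) dx = ∫_0^π cos²(nx) dx = π/2; for n ≠ n', ∫_0^π sin(nx)sin(n'x) dx = ∫_0^π cos(nx)cos(n'x) dx = 0; and by product-to-sum, ∫_0^π sin(nx)cos(n'x) dx = ½∫_0^π [sin((n+n')x) + sin((n−n')x)] dx, which is 0 when n+n' is even and 2n/(n²−n'²) when n+n' is odd (it need not vanish on (0, π)).
  u² squared terms: (-1)²·∫sin(5x)² dx = 1·π/2 = π/2.
  So ∫_0^π u² dx = π/2.
  (u')² squared terms: (-5)²·∫cos(5x)² dx = 25·π/2 = 25*π/2.
  So ∫_0^π (u')² dx = 25*π/2.
||u||_{H^1}^2 = (π/2) + (25*π/2) = 13*π.


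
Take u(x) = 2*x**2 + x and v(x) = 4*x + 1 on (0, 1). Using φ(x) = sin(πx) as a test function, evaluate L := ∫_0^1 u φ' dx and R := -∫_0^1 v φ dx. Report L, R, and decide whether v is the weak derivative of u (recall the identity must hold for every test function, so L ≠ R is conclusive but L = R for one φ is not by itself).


LHS = -6/π, RHS = -6/π. Yes, v = u' weakly.

u(x) = 2*x**2 + x, classical derivative u'(x) = 4*x + 1.
φ(x) = sin(πx), so φ'(x) = π*cos(π*x).
Note φ(0) = φ(1) = 0, so the boundary term u·φ vanishes.
LHS = ∫_0^1 u(x) φ'(x) dx = ∫_0^1 (2*π*x^2*cos(π*x) + π*x*cos(π*x)) dx. Term by term:
  ∫_0^1 π*x*cos(π*x) dx = -2/π;  ∫_0^1 2*π*x^2*cos(π*x) dx = -4/π.
Sum: -2/π − 4/π = -6/π.
So LHS = -6/π.
∫_0^1 v(x) φ(x) dx = ∫_0^1 (4*x*sin(π*x) + sin(π*x)) dx. Term by term:
  ∫_0^1 4*x*sin(π*x) dx = 4/π;  ∫_0^1 sin(π*x) dx = 2/π.
Sum: 4/π + 2/π = 6/π.
So RHS = -∫_0^1 v(x) φ(x) dx = -6/π.
LHS = RHS, so the identity holds for this test φ.
Moreover u is smooth here and v(x) = u'(x) = 4*x + 1 pointwise, so the identity holds for every test function. Hence v is the weak derivative of u.


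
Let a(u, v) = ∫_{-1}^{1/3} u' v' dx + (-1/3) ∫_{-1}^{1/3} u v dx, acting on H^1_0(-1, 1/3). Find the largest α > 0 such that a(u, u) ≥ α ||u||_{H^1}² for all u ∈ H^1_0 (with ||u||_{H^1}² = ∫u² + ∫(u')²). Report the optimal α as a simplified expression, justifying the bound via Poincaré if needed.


α = (-16 + 27*π^2)/(3*(16 + 9*π^2))

Coercivity of a(·,·) on H^1_0(-1, 1/3) means a(u, u) ≥ α ||u||_{H^1}² for every u ∈ H^1_0.
The interval has length L = 4/3, and Poincaré/coercivity depend only on L. Here a(u, u) = ∫(u')² + (-1/3)·∫u².
Here c = -1/3 < 0 with |c| < (π/L)² = 9*π^2/16, so coercivity still holds. The condition a(u,u) ≥ α||u||_{H^1}² reads (1−α)∫(u')² ≥ (α−c)∫u². Any admissible α is ≤ 1 (rapidly oscillating u have ∫u²/∫(u')² → 0), and α = 1 would force 0 ≥ (1−c)∫u², impossible since c < 1; so 1−α > 0. By the sharp Poincaré inequality on H^1_0 of an interval of length L, ∫(u')² ≥ (π/L)²∫u² with equality for the first sine mode sin(π(x−x₀)/L) (x₀ the left endpoint), so the inequality holds for all u iff (1−α)(π/L)² ≥ α − c, i.e. α ≤ ((π/L)² + c)/((π/L)² + 1) = (1 + c(L/π)²)/(1 + (L/π)²). (Direct route, valid since c ≤ 0: Poincaré gives c∫u² ≥ c(L/π)²∫(u')², so a(u,u) ≥ (1 + c(L/π)²)∫(u')², while ||u||_{H^1}² ≤ (1 + (L/π)²)∫(u')²; dividing yields the same α.) With (π/L)² = 9*π^2/16 and c = -1/3, the largest admissible constant is α = ((π/L)² + c)/((π/L)² + 1).
Simplifying, α = (-16 + 27*π^2)/(3*(16 + 9*π^2)).


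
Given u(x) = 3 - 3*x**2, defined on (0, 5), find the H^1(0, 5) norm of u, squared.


||u||_{H^1}^2 = 6420

The H^1 norm (squared) on an interval (0, L) is
  ||u||_{H^1}^2 = ∫_0^L u(x)^2 dx + ∫_0^L u'(x)^2 dx.
Compute u'(x) = -6*x.
Then u(x)^2 = 9*x**4 - 18*x**2 + 9 and u'(x)^2 = 36*x**2.
Integrate each monomial from 0 to 5 using ∫_0^5 c·x^n dx = c·5^(n+1)/(n+1):
  ∫_0^5 u(x)^2 dx = ∫_0^5 (9*x^4 - 18*x^2 + 9) dx. Term by term:
    ∫_0^5 9*x^4 dx = 5625;  ∫_0^5 -18*x^2 dx = -750;  ∫_0^5 9 dx = 45.
  Sum: 5625 − 750 + 45 = 4920.
  ∫_0^5 u'(x)^2 dx = ∫_0^5 (36*x^2) dx. Term by term:
    ∫_0^5 36*x^2 dx = 1500.
Adding: ||u||_{H^1}^2 = 4920 + 1500 = 6420.


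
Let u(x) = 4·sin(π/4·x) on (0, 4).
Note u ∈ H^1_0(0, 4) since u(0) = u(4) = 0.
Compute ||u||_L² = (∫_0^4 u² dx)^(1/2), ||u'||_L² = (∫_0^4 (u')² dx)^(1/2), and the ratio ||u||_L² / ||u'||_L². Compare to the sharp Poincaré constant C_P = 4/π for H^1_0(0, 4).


||u||_L² / ||u'||_L² = 4/π = C_P.

u(x) = 4·sin(π/4·x), so u'(x) = π*cos(π*x/4).
Writing u(x) = A·sin(kπx/L) with A = 4 and k = 1, use ∫_0^L sin²(kπx/L) dx = L/2 and ∫_0^L cos²(kπx/L) dx = L/2.
u² = 16·sin²(π/4·x) and (u')² = π^2·cos²(π/4·x), and each of sin², cos² integrates to L/2 = 2 over (0, 4).
∫_0^4 u² dx = 32, so ||u||_L² = 4*sqrt(2).
∫_0^4 (u')² dx = 2*π^2, so ||u'||_L² = sqrt(2)*π.
Ratio ||u||_L² / ||u'||_L² = 4/π.
Sharp Poincaré constant on H^1_0(0, 4) is C_P = L/π = 4/π, achieved by sin(π/4·x).
This is the k = 1 eigenfunction (up to amplitude), so the ratio equals the sharp Poincaré constant exactly.


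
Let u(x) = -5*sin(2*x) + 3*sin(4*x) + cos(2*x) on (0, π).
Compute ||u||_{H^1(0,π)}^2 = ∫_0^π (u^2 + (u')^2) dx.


||u||_{H^1(0,π)}^2 = 283*π/2

u'(x) = -2*sin(2*x) - 10*cos(2*x) + 12*cos(4*x).
Expand u² and (u')² and integrate term by term on (0, π), using: for integers n ≥ 1, ∫_0^π sin²(nx) dx = ∫_0^π cos²(nx) dx = π/2; for n ≠ n', ∫_0^π sin(nx)sin(n'x) dx = ∫_0^π cos(nx)cos(n'x) dx = 0; and by product-to-sum, ∫_0^π sin(nx)cos(n'x) dx = ½∫_0^π [sin((n+n')x) + sin((n−n')x)] dx, which is 0 when n+n' is even and 2n/(n²−n'²) when n+n' is odd (it need not vanish on (0, π)).
  u² squared terms: (-5)²·∫sin(2x)² dx = 25·π/2 = 25*π/2;  (3)²·∫sin(4x)² dx = 9·π/2 = 9*π/2;  (1)²·∫cos(2x)² dx = 1·π/2 = π/2.
  u² cross terms: 2·(-5)·(3)·∫sin(2x)·sin(4x) dx = -30·(0) = 0;  2·(-5)·(1)·∫sin(2x)·cos(2x) dx = -10·(0) = 0;  2·(3)·(1)·∫sin(4x)·cos(2x) dx = 6·(0) = 0.
  So ∫_0^π u² dx = 25*π/2 + 9*π/2 + π/2 + 0 + 0 + 0 = 35*π/2.
  (u')² squared terms: (-10)²·∫cos(2x)² dx = 100·π/2 = 50*π;  (-2)²·∫sin(2x)² dx = 4·π/2 = 2*π;  (12)²·∫cos(4x)² dx = 144·π/2 = 72*π.
  (u')² cross terms: 2·(-10)·(-2)·∫cos(2x)·sin(2x) dx = 40·(0) = 0;  2·(-10)·(12)·∫cos(2x)·cos(4x) dx = -240·(0) = 0;  2·(-2)·(12)·∫sin(2x)·cos(4x) dx = -48·(0) = 0.
  So ∫_0^π (u')² dx = 50*π + 2*π + 72*π + 0 + 0 + 0 = 124*π.
||u||_{H^1}^2 = (35*π/2) + (124*π) = 283*π/2.


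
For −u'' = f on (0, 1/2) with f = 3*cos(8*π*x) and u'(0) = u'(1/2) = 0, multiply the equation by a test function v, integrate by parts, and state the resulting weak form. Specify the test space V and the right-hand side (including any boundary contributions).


V = H^1(0, 1/2) (no boundary constraint on v; u is determined up to an additive constant); weak form: ∫_0^1/2 u'v' dx = ∫_0^1/2 (3*cos(8*π*x)) v dx for all v ∈ V.

Multiply both sides by a test function v and integrate from 0 to 1/2:
  ∫_0^1/2 −u''(x) v(x) dx = ∫_0^1/2 f(x) v(x) dx.
Integrate the LHS by parts once:
  ∫_0^1/2 −u'' v dx = −[u'(x) v(x)]_0^1/2 + ∫_0^1/2 u'(x) v'(x) dx.
Thus ∫_0^1/2 u'(x) v'(x) dx = ∫_0^1/2 f(x) v(x) dx + [u'(x) v(x)]_0^1/2.
Choose V so that boundary terms are either known or forced to vanish.
u has homogeneous Neumann: u'(0) = u'(1/2) = 0. So [u' v]_0^1/2 = 0·v(1/2) − 0·v(0) = 0 for any v; take V = H^1(0, 1/2).
Weak formulation: find u (satisfying any essential BC) such that ∫_0^1/2 u'(x) v'(x) dx = ∫_0^1/2 f v dx for all v ∈ V (homogeneous Neumann, so boundary terms vanish).
Substituting f(x) = 3*cos(8*π*x), the right-hand side is ∫_0^1/2 (3*cos(8*π*x)) v dx.
Compatibility check (pure Neumann): taking v ≡ 1 ∈ V gives 0 = ∫_0^1/2 f dx + (0) − (0), i.e. ∫_0^1/2 f dx must equal u'(0) − u'(1/2) = 0. Indeed ∫_0^1/2 (3*cos(8*π*x)) dx = 0, so the data are compatible. The solution is then unique only up to an additive constant (fix it e.g. by requiring ∫_0^1/2 u dx = 0).


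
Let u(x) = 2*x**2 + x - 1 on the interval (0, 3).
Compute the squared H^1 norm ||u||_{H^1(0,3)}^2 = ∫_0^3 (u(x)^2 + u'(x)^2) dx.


||u||_{H^1}^2 = 2127/5

The H^1 norm (squared) on an interval (0, L) is
  ||u||_{H^1}^2 = ∫_0^L u(x)^2 dx + ∫_0^L u'(x)^2 dx.
Compute u'(x) = 4*x + 1.
Then u(x)^2 = 4*x**4 + 4*x**3 - 3*x**2 - 2*x + 1 and u'(x)^2 = 16*x**2 + 8*x + 1.
Integrate each monomial from 0 to 3 using ∫_0^3 c·x^n dx = c·3^(n+1)/(n+1):
  ∫_0^3 u(x)^2 dx = ∫_0^3 (4*x^4 + 4*x^3 - 3*x^2 - 2*x + 1) dx. Term by term:
    ∫_0^3 4*x^4 dx = 972/5;  ∫_0^3 4*x^3 dx = 81;  ∫_0^3 -3*x^2 dx = -27;
    ∫_0^3 -2*x dx = -9;  ∫_0^3 1 dx = 3.
  Sum: 972/5 + 81 − 27 − 9 + 3 = 1212/5.
  ∫_0^3 u'(x)^2 dx = ∫_0^3 (16*x^2 + 8*x + 1) dx. Term by term:
    ∫_0^3 16*x^2 dx = 144;  ∫_0^3 8*x dx = 36;  ∫_0^3 1 dx = 3.
  Sum: 144 + 36 + 3 = 183.
Adding: ||u||_{H^1}^2 = 1212/5 + 183 = 2127/5.


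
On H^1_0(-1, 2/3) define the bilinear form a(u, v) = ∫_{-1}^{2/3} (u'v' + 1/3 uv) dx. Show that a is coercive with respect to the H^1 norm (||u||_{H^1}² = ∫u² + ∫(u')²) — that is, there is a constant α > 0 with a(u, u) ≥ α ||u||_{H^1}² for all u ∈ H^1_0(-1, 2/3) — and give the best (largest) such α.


α = (25 + 27*π^2)/(3*(25 + 9*π^2))

Coercivity of a(·,·) on H^1_0(-1, 2/3) means a(u, u) ≥ α ||u||_{H^1}² for every u ∈ H^1_0.
The interval has length L = 5/3, and Poincaré/coercivity depend only on L. Here a(u, u) = ∫(u')² + (1/3)·∫u².
Here 0 < c = 1/3 < 1. The condition a(u,u) ≥ α||u||_{H^1}² reads (1−α)∫(u')² ≥ (α−c)∫u². Any admissible α is ≤ 1 (rapidly oscillating u have ∫u²/∫(u')² → 0), and α = 1 would force 0 ≥ (1−c)∫u², impossible since c < 1; so 1−α > 0. By the sharp Poincaré inequality on H^1_0 of an interval of length L, ∫(u')² ≥ (π/L)²∫u² with equality for the first sine mode sin(π(x−x₀)/L) (x₀ the left endpoint), so the inequality holds for all u iff (1−α)(π/L)² ≥ α − c, i.e. α ≤ ((π/L)² + c)/((π/L)² + 1) = (1 + c(L/π)²)/(1 + (L/π)²). With (π/L)² = 9*π^2/25 and c = 1/3, the largest admissible constant is α = ((π/L)² + c)/((π/L)² + 1).
Simplifying, α = (25 + 27*π^2)/(3*(25 + 9*π^2)).


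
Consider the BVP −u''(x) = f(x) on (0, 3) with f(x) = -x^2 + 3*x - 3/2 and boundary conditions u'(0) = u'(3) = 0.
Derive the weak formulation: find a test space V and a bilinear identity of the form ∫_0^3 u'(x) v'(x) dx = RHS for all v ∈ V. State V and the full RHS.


V = H^1(0, 3) (no boundary constraint on v; u is determined up to an additive constant); weak form: ∫_0^3 u'v' dx = ∫_0^3 (-x^2 + 3*x - 3/2) v dx for all v ∈ V.

Multiply both sides by a test function v and integrate from 0 to 3:
  ∫_0^3 −u''(x) v(x) dx = ∫_0^3 f(x) v(x) dx.
Integrate the LHS by parts once:
  ∫_0^3 −u'' v dx = −[u'(x) v(x)]_0^3 + ∫_0^3 u'(x) v'(x) dx.
Thus ∫_0^3 u'(x) v'(x) dx = ∫_0^3 f(x) v(x) dx + [u'(x) v(x)]_0^3.
Choose V so that boundary terms are either known or forced to vanish.
u has homogeneous Neumann: u'(0) = u'(3) = 0. So [u' v]_0^3 = 0·v(3) − 0·v(0) = 0 for any v; take V = H^1(0, 3).
Weak formulation: find u (satisfying any essential BC) such that ∫_0^3 u'(x) v'(x) dx = ∫_0^3 f v dx for all v ∈ V (homogeneous Neumann, so boundary terms vanish).
Substituting f(x) = -x^2 + 3*x - 3/2, the right-hand side is ∫_0^3 (-x^2 + 3*x - 3/2) v dx.
Compatibility check (pure Neumann): taking v ≡ 1 ∈ V gives 0 = ∫_0^3 f dx + (0) − (0), i.e. ∫_0^3 f dx must equal u'(0) − u'(3) = 0. Indeed ∫_0^3 (-x^2 + 3*x - 3/2) dx = 0, so the data are compatible. The solution is then unique only up to an additive constant (fix it e.g. by requiring ∫_0^3 u dx = 0).


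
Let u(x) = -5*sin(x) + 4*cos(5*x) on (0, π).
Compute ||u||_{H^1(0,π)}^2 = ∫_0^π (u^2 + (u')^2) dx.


||u||_{H^1(0,π)}^2 = 233*π

u'(x) = -20*sin(5*x) - 5*cos(x).
Expand u² and (u')² and integrate term by term on (0, π), using: for integers n ≥ 1, ∫_0^π sin²(nx) dx = ∫_0^π cos²(nx) dx = π/2; for n ≠ n', ∫_0^π sin(nx)sin(n'x) dx = ∫_0^π cos(nx)cos(n'x) dx = 0; and by product-to-sum, ∫_0^π sin(nx)cos(n'x) dx = ½∫_0^π [sin((n+n')x) + sin((n−n')x)] dx, which is 0 when n+n' is even and 2n/(n²−n'²) when n+n' is odd (it need not vanish on (0, π)).
  u² squared terms: (-5)²·∫sin(x)² dx = 25·π/2 = 25*π/2;  (4)²·∫cos(5x)² dx = 16·π/2 = 8*π.
  u² cross terms: 2·(-5)·(4)·∫sin(x)·cos(5x) dx = -40·(0) = 0.
  So ∫_0^π u² dx = 25*π/2 + 8*π + 0 = 41*π/2.
  (u')² squared terms: (-20)²·∫sin(5x)² dx = 400·π/2 = 200*π;  (-5)²·∫cos(x)² dx = 25·π/2 = 25*π/2.
  (u')² cross terms: 2·(-20)·(-5)·∫sin(5x)·cos(x) dx = 200·(0) = 0.
  So ∫_0^π (u')² dx = 200*π + 25*π/2 + 0 = 425*π/2.
||u||_{H^1}^2 = (41*π/2) + (425*π/2) = 233*π.


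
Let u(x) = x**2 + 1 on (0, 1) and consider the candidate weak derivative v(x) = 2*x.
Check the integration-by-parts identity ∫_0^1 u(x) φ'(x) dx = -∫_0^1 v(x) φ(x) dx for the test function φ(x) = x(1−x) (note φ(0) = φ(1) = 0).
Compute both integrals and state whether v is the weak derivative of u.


LHS = -1/6, RHS = -1/6. Yes, v = u' weakly.

u(x) = x**2 + 1, classical derivative u'(x) = 2*x.
φ(x) = x(1−x), so φ'(x) = 1 - 2*x.
Note φ(0) = φ(1) = 0, so the boundary term u·φ vanishes.
LHS = ∫_0^1 u(x) φ'(x) dx = ∫_0^1 (-2*x^3 + x^2 - 2*x + 1) dx. Term by term:
  ∫_0^1 -2*x^3 dx = -1/2;  ∫_0^1 x^2 dx = 1/3;  ∫_0^1 -2*x dx = -1;
  ∫_0^1 1 dx = 1.
Sum: -1/2 + 1/3 − 1 + 1 = -1/6.
So LHS = -1/6.
∫_0^1 v(x) φ(x) dx = ∫_0^1 (-2*x^3 + 2*x^2) dx. Term by term:
  ∫_0^1 -2*x^3 dx = -1/2;  ∫_0^1 2*x^2 dx = 2/3.
Sum: -1/2 + 2/3 = 1/6.
So RHS = -∫_0^1 v(x) φ(x) dx = -1/6.
LHS = RHS, so the identity holds for this test φ.
Moreover u is smooth here and v(x) = u'(x) = 2*x pointwise, so the identity holds for every test function. Hence v is the weak derivative of u.


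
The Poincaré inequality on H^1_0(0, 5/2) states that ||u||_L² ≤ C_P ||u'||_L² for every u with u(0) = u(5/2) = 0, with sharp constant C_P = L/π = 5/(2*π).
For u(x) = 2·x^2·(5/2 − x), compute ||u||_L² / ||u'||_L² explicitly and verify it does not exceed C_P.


||u||_L² / ||u'||_L² = 5*sqrt(14)/28 < C_P = 5/(2*π).

u(x) = 2·x^2·(5/2 − x), so u'(x) = 2*x*(5 - 3*x).
u(x) = 2·x^2·(5/2 − x) vanishes at x = 0 and x = 5/2, so u ∈ H^1_0(0, 5/2). Differentiate via the product rule and integrate the resulting polynomials term by term.
  ∫_0^5/2 u² dx = ∫_0^5/2 (4*x^6 - 20*x^5 + 25*x^4) dx. Term by term:
    ∫_0^5/2 4*x^6 dx = 78125/224;  ∫_0^5/2 -20*x^5 dx = -78125/96;  ∫_0^5/2 25*x^4 dx = 15625/32.
  Sum: 78125/224 − 78125/96 + 15625/32 = 15625/672.
  ∫_0^5/2 (u')² dx = ∫_0^5/2 (36*x^4 - 120*x^3 + 100*x^2) dx. Term by term:
    ∫_0^5/2 36*x^4 dx = 5625/8;  ∫_0^5/2 -120*x^3 dx = -9375/8;  ∫_0^5/2 100*x^2 dx = 3125/6.
  Sum: 5625/8 − 9375/8 + 3125/6 = 625/12.
∫_0^5/2 u² dx = 15625/672, so ||u||_L² = 125*sqrt(42)/168.
∫_0^5/2 (u')² dx = 625/12, so ||u'||_L² = 25*sqrt(3)/6.
Ratio ||u||_L² / ||u'||_L² = 5*sqrt(14)/28.
Sharp Poincaré constant on H^1_0(0, 5/2) is C_P = L/π = 5/(2*π), achieved by sin(2*π/5·x).
A polynomial bump cannot attain the sharp Poincaré constant (only the first sine eigenfunction does), so the ratio is strictly less than C_P, consistent with ||u||_L² ≤ C_P ||u'||_L².


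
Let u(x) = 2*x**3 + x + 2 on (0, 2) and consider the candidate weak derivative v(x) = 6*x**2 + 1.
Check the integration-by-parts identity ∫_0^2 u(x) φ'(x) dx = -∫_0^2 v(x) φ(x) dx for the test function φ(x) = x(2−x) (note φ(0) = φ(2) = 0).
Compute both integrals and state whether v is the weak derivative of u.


LHS = -164/15, RHS = -164/15. Yes, v = u' weakly.

u(x) = 2*x**3 + x + 2, classical derivative u'(x) = 6*x**2 + 1.
φ(x) = x(2−x), so φ'(x) = 2 - 2*x.
Note φ(0) = φ(2) = 0, so the boundary term u·φ vanishes.
LHS = ∫_0^2 u(x) φ'(x) dx = ∫_0^2 (-4*x^4 + 4*x^3 - 2*x^2 - 2*x + 4) dx. Term by term:
  ∫_0^2 -4*x^4 dx = -128/5;  ∫_0^2 4*x^3 dx = 16;  ∫_0^2 -2*x^2 dx = -16/3;
  ∫_0^2 -2*x dx = -4;  ∫_0^2 4 dx = 8.
Sum: -128/5 + 16 − 16/3 − 4 + 8 = -164/15.
So LHS = -164/15.
∫_0^2 v(x) φ(x) dx = ∫_0^2 (-6*x^4 + 12*x^3 - x^2 + 2*x) dx. Term by term:
  ∫_0^2 -6*x^4 dx = -192/5;  ∫_0^2 12*x^3 dx = 48;  ∫_0^2 -x^2 dx = -8/3;
  ∫_0^2 2*x dx = 4.
Sum: -192/5 + 48 − 8/3 + 4 = 164/15.
So RHS = -∫_0^2 v(x) φ(x) dx = -164/15.
LHS = RHS, so the identity holds for this test φ.
Moreover u is smooth here and v(x) = u'(x) = 6*x**2 + 1 pointwise, so the identity holds for every test function. Hence v is the weak derivative of u.


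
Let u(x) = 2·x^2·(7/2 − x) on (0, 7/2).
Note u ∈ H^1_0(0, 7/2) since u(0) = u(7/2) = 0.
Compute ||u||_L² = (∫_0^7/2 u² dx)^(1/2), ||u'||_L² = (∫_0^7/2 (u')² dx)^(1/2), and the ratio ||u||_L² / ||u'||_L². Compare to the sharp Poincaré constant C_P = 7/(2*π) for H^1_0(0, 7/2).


||u||_L² / ||u'||_L² = sqrt(14)/4 < C_P = 7/(2*π).

u(x) = 2·x^2·(7/2 − x), so u'(x) = 2*x*(7 - 3*x).
u(x) = 2·x^2·(7/2 − x) vanishes at x = 0 and x = 7/2, so u ∈ H^1_0(0, 7/2). Differentiate via the product rule and integrate the resulting polynomials term by term.
  ∫_0^7/2 u² dx = ∫_0^7/2 (4*x^6 - 28*x^5 + 49*x^4) dx. Term by term:
    ∫_0^7/2 4*x^6 dx = 117649/32;  ∫_0^7/2 -28*x^5 dx = -823543/96;  ∫_0^7/2 49*x^4 dx = 823543/160.
  Sum: 117649/32 − 823543/96 + 823543/160 = 117649/480.
  ∫_0^7/2 (u')² dx = ∫_0^7/2 (36*x^4 - 168*x^3 + 196*x^2) dx. Term by term:
    ∫_0^7/2 36*x^4 dx = 151263/40;  ∫_0^7/2 -168*x^3 dx = -50421/8;  ∫_0^7/2 196*x^2 dx = 16807/6.
  Sum: 151263/40 − 50421/8 + 16807/6 = 16807/60.
∫_0^7/2 u² dx = 117649/480, so ||u||_L² = 343*sqrt(30)/120.
∫_0^7/2 (u')² dx = 16807/60, so ||u'||_L² = 49*sqrt(105)/30.
Ratio ||u||_L² / ||u'||_L² = sqrt(14)/4.
Sharp Poincaré constant on H^1_0(0, 7/2) is C_P = L/π = 7/(2*π), achieved by sin(2*π/7·x).
A polynomial bump cannot attain the sharp Poincaré constant (only the first sine eigenfunction does), so the ratio is strictly less than C_P, consistent with ||u||_L² ≤ C_P ||u'||_L².


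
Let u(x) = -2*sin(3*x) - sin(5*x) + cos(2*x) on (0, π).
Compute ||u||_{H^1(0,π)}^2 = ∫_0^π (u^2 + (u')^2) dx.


||u||_{H^1(0,π)}^2 = -604/21 + 71*π/2

u'(x) = -2*sin(2*x) - 6*cos(3*x) - 5*cos(5*x).
Expand u² and (u')² and integrate term by term on (0, π), using: for integers n ≥ 1, ∫_0^π sin²(nx) dx = ∫_0^π cos²(nx) dx = π/2; for n ≠ n', ∫_0^π sin(nx)sin(n'x) dx = ∫_0^π cos(nx)cos(n'x) dx = 0; and by product-to-sum, ∫_0^π sin(nx)cos(n'x) dx = ½∫_0^π [sin((n+n')x) + sin((n−n')x)] dx, which is 0 when n+n' is even and 2n/(n²−n'²) when n+n' is odd (it need not vanish on (0, π)).
  u² squared terms: (-1)²·∫sin(5x)² dx = 1·π/2 = π/2;  (-2)²·∫sin(3x)² dx = 4·π/2 = 2*π;  (1)²·∫cos(2x)² dx = 1·π/2 = π/2.
  u² cross terms: 2·(-1)·(-2)·∫sin(5x)·sin(3x) dx = 4·(0) = 0;  2·(-1)·(1)·∫sin(5x)·cos(2x) dx = -2·(10/21) = -20/21;  2·(-2)·(1)·∫sin(3x)·cos(2x) dx = -4·(6/5) = -24/5.
  So ∫_0^π u² dx = π/2 + 2*π + π/2 + 0 − 20/21 − 24/5 = -604/105 + 3*π.
  (u')² squared terms: (-6)²·∫cos(3x)² dx = 36·π/2 = 18*π;  (-5)²·∫cos(5x)² dx = 25·π/2 = 25*π/2;  (-2)²·∫sin(2x)² dx = 4·π/2 = 2*π.
  (u')² cross terms: 2·(-6)·(-5)·∫cos(3x)·cos(5x) dx = 60·(0) = 0;  2·(-6)·(-2)·∫cos(3x)·sin(2x) dx = 24·(-4/5) = -96/5;  2·(-5)·(-2)·∫cos(5x)·sin(2x) dx = 20·(-4/21) = -80/21.
  So ∫_0^π (u')² dx = 18*π + 25*π/2 + 2*π + 0 − 96/5 − 80/21 = -2416/105 + 65*π/2.
||u||_{H^1}^2 = (-604/105 + 3*π) + (-2416/105 + 65*π/2) = -604/21 + 71*π/2.


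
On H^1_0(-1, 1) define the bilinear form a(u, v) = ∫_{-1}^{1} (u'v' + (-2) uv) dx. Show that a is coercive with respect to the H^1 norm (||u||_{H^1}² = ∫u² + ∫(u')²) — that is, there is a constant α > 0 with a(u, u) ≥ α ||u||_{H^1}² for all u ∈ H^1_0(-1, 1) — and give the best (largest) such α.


α = (-8 + π^2)/(4 + π^2)

Coercivity of a(·,·) on H^1_0(-1, 1) means a(u, u) ≥ α ||u||_{H^1}² for every u ∈ H^1_0.
The interval has length L = 2, and Poincaré/coercivity depend only on L. Here a(u, u) = ∫(u')² + (-2)·∫u².
Here c = -2 < 0 with |c| < (π/L)² = π^2/4, so coercivity still holds. The condition a(u,u) ≥ α||u||_{H^1}² reads (1−α)∫(u')² ≥ (α−c)∫u². Any admissible α is ≤ 1 (rapidly oscillating u have ∫u²/∫(u')² → 0), and α = 1 would force 0 ≥ (1−c)∫u², impossible since c < 1; so 1−α > 0. By the sharp Poincaré inequality on H^1_0 of an interval of length L, ∫(u')² ≥ (π/L)²∫u² with equality for the first sine mode sin(π(x−x₀)/L) (x₀ the left endpoint), so the inequality holds for all u iff (1−α)(π/L)² ≥ α − c, i.e. α ≤ ((π/L)² + c)/((π/L)² + 1) = (1 + c(L/π)²)/(1 + (L/π)²). (Direct route, valid since c ≤ 0: Poincaré gives c∫u² ≥ c(L/π)²∫(u')², so a(u,u) ≥ (1 + c(L/π)²)∫(u')², while ||u||_{H^1}² ≤ (1 + (L/π)²)∫(u')²; dividing yields the same α.) With (π/L)² = π^2/4 and c = -2, the largest admissible constant is α = ((π/L)² + c)/((π/L)² + 1).
Simplifying, α = (-8 + π^2)/(4 + π^2).


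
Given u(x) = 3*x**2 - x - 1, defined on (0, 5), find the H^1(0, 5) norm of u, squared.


||u||_{H^1}^2 = 35185/6

The H^1 norm (squared) on an interval (0, L) is
  ||u||_{H^1}^2 = ∫_0^L u(x)^2 dx + ∫_0^L u'(x)^2 dx.
Compute u'(x) = 6*x - 1.
Then u(x)^2 = 9*x**4 - 6*x**3 - 5*x**2 + 2*x + 1 and u'(x)^2 = 36*x**2 - 12*x + 1.
Integrate each monomial from 0 to 5 using ∫_0^5 c·x^n dx = c·5^(n+1)/(n+1):
  ∫_0^5 u(x)^2 dx = ∫_0^5 (9*x^4 - 6*x^3 - 5*x^2 + 2*x + 1) dx. Term by term:
    ∫_0^5 9*x^4 dx = 5625;  ∫_0^5 -6*x^3 dx = -1875/2;  ∫_0^5 -5*x^2 dx = -625/3;
    ∫_0^5 2*x dx = 25;  ∫_0^5 1 dx = 5.
  Sum: 5625 − 1875/2 − 625/3 + 25 + 5 = 27055/6.
  ∫_0^5 u'(x)^2 dx = ∫_0^5 (36*x^2 - 12*x + 1) dx. Term by term:
    ∫_0^5 36*x^2 dx = 1500;  ∫_0^5 -12*x dx = -150;  ∫_0^5 1 dx = 5.
  Sum: 1500 − 150 + 5 = 1355.
Adding: ||u||_{H^1}^2 = 27055/6 + 1355 = 35185/6.


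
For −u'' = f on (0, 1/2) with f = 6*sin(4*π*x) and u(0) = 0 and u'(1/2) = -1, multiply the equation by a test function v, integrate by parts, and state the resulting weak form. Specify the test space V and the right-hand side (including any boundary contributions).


V = {v ∈ H^1(0, 1/2) : v(0) = 0} (test functions vanish at x = 0 where u is specified); weak form: ∫_0^1/2 u'v' dx = ∫_0^1/2 (6*sin(4*π*x)) v dx − v(1/2) for all v ∈ V.

Multiply both sides by a test function v and integrate from 0 to 1/2:
  ∫_0^1/2 −u''(x) v(x) dx = ∫_0^1/2 f(x) v(x) dx.
Integrate the LHS by parts once:
  ∫_0^1/2 −u'' v dx = −[u'(x) v(x)]_0^1/2 + ∫_0^1/2 u'(x) v'(x) dx.
Thus ∫_0^1/2 u'(x) v'(x) dx = ∫_0^1/2 f(x) v(x) dx + [u'(x) v(x)]_0^1/2.
Choose V so that boundary terms are either known or forced to vanish.
Mixed BC: u(0) = 0 (Dirichlet) and u'(1/2) = -1 (Neumann). Define V = {v ∈ H^1(0, 1/2) : v(0) = 0}. Then [u' v]_0^1/2 = u'(1/2)·v(1/2) − u'(0)·0 = − v(1/2).
Weak formulation: find u (satisfying any essential BC) such that ∫_0^1/2 u'(x) v'(x) dx = ∫_0^1/2 f v dx − v(1/2) for all v ∈ V (Dirichlet at 0 absorbed into V; Neumann datum at x = 1/2 contributes the boundary term).
Substituting f(x) = 6*sin(4*π*x), the right-hand side is ∫_0^1/2 (6*sin(4*π*x)) v dx − v(1/2).


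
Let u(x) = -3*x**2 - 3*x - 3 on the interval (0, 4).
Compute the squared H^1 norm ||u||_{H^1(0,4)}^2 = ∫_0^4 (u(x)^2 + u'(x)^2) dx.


||u||_{H^1}^2 = 24216/5

The H^1 norm (squared) on an interval (0, L) is
  ||u||_{H^1}^2 = ∫_0^L u(x)^2 dx + ∫_0^L u'(x)^2 dx.
Compute u'(x) = -6*x - 3.
Then u(x)^2 = 9*x**4 + 18*x**3 + 27*x**2 + 18*x + 9 and u'(x)^2 = 36*x**2 + 36*x + 9.
Integrate each monomial from 0 to 4 using ∫_0^4 c·x^n dx = c·4^(n+1)/(n+1):
  ∫_0^4 u(x)^2 dx = ∫_0^4 (9*x^4 + 18*x^3 + 27*x^2 + 18*x + 9) dx. Term by term:
    ∫_0^4 9*x^4 dx = 9216/5;  ∫_0^4 18*x^3 dx = 1152;  ∫_0^4 27*x^2 dx = 576;
    ∫_0^4 18*x dx = 144;  ∫_0^4 9 dx = 36.
  Sum: 9216/5 + 1152 + 576 + 144 + 36 = 18756/5.
  ∫_0^4 u'(x)^2 dx = ∫_0^4 (36*x^2 + 36*x + 9) dx. Term by term:
    ∫_0^4 36*x^2 dx = 768;  ∫_0^4 36*x dx = 288;  ∫_0^4 9 dx = 36.
  Sum: 768 + 288 + 36 = 1092.
Adding: ||u||_{H^1}^2 = 18756/5 + 1092 = 24216/5.


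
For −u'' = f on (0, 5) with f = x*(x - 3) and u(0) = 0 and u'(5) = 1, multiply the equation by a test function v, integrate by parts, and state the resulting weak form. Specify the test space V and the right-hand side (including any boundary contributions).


V = {v ∈ H^1(0, 5) : v(0) = 0} (test functions vanish at x = 0 where u is specified); weak form: ∫_0^5 u'v' dx = ∫_0^5 (x*(x - 3)) v dx + v(5) for all v ∈ V.

Multiply both sides by a test function v and integrate from 0 to 5:
  ∫_0^5 −u''(x) v(x) dx = ∫_0^5 f(x) v(x) dx.
Integrate the LHS by parts once:
  ∫_0^5 −u'' v dx = −[u'(x) v(x)]_0^5 + ∫_0^5 u'(x) v'(x) dx.
Thus ∫_0^5 u'(x) v'(x) dx = ∫_0^5 f(x) v(x) dx + [u'(x) v(x)]_0^5.
Choose V so that boundary terms are either known or forced to vanish.
Mixed BC: u(0) = 0 (Dirichlet) and u'(5) = 1 (Neumann). Define V = {v ∈ H^1(0, 5) : v(0) = 0}. Then [u' v]_0^5 = u'(5)·v(5) − u'(0)·0 = v(5).
Weak formulation: find u (satisfying any essential BC) such that ∫_0^5 u'(x) v'(x) dx = ∫_0^5 f v dx + v(5) for all v ∈ V (Dirichlet at 0 absorbed into V; Neumann datum at x = 5 contributes the boundary term).
Substituting f(x) = x*(x - 3), the right-hand side is ∫_0^5 (x*(x - 3)) v dx + v(5).


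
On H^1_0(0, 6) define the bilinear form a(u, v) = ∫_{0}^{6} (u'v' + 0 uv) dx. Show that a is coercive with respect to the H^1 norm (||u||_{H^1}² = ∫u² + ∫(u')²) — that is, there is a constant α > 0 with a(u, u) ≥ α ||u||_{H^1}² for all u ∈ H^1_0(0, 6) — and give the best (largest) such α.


α = π^2/(π^2 + 36)

Coercivity of a(·,·) on H^1_0(0, 6) means a(u, u) ≥ α ||u||_{H^1}² for every u ∈ H^1_0.
The interval has length L = 6, and Poincaré/coercivity depend only on L. Here a(u, u) = ∫(u')² + (0)·∫u².
Here c = 0, so a(u,u) = ∫(u')² alone. The condition a(u,u) ≥ α||u||_{H^1}² reads (1−α)∫(u')² ≥ (α−c)∫u². Any admissible α is ≤ 1 (rapidly oscillating u have ∫u²/∫(u')² → 0), and α = 1 would force 0 ≥ (1−c)∫u², impossible since c < 1; so 1−α > 0. By the sharp Poincaré inequality on H^1_0 of an interval of length L, ∫(u')² ≥ (π/L)²∫u² with equality for the first sine mode sin(π(x−x₀)/L) (x₀ the left endpoint), so the inequality holds for all u iff (1−α)(π/L)² ≥ α − c, i.e. α ≤ ((π/L)² + c)/((π/L)² + 1) = (1 + c(L/π)²)/(1 + (L/π)²). (Direct route, valid since c ≤ 0: Poincaré gives c∫u² ≥ c(L/π)²∫(u')², so a(u,u) ≥ (1 + c(L/π)²)∫(u')², while ||u||_{H^1}² ≤ (1 + (L/π)²)∫(u')²; dividing yields the same α.) With (π/L)² = π^2/36 and c = 0, the largest admissible constant is α = ((π/L)² + c)/((π/L)² + 1).
Simplifying, α = π^2/(π^2 + 36).


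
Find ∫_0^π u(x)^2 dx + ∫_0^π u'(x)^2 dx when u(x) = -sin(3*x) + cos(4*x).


||u||_{H^1(0,π)}^2 = 204/7 + 27*π/2

u'(x) = -4*sin(4*x) - 3*cos(3*x).
Expand u² and (u')² and integrate term by term on (0, π), using: for integers n ≥ 1, ∫_0^π sin²(nx) dx = ∫_0^π cos²(nx) dx = π/2; for n ≠ n', ∫_0^π sin(nx)sin(n'x) dx = ∫_0^π cos(nx)cos(n'x) dx = 0; and by product-to-sum, ∫_0^π sin(nx)cos(n'x) dx = ½∫_0^π [sin((n+n')x) + sin((n−n')x)] dx, which is 0 when n+n' is even and 2n/(n²−n'²) when n+n' is odd (it need not vanish on (0, π)).
  u² squared terms: (-1)²·∫sin(3x)² dx = 1·π/2 = π/2;  (1)²·∫cos(4x)² dx = 1·π/2 = π/2.
  u² cross terms: 2·(-1)·(1)·∫sin(3x)·cos(4x) dx = -2·(-6/7) = 12/7.
  So ∫_0^π u² dx = π/2 + π/2 + 12/7 = 12/7 + π.
  (u')² squared terms: (-4)²·∫sin(4x)² dx = 16·π/2 = 8*π;  (-3)²·∫cos(3x)² dx = 9·π/2 = 9*π/2.
  (u')² cross terms: 2·(-4)·(-3)·∫sin(4x)·cos(3x) dx = 24·(8/7) = 192/7.
  So ∫_0^π (u')² dx = 8*π + 9*π/2 + 192/7 = 192/7 + 25*π/2.
||u||_{H^1}^2 = (12/7 + π) + (192/7 + 25*π/2) = 204/7 + 27*π/2.


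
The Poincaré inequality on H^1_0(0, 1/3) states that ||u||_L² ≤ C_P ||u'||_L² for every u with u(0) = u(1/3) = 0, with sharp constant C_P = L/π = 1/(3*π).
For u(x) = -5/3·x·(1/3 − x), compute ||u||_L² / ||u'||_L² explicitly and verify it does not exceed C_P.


||u||_L² / ||u'||_L² = sqrt(10)/30 < C_P = 1/(3*π).

u(x) = -5/3·x·(1/3 − x), so u'(x) = 10*x/3 - 5/9.
u(x) = -5/3·x·(1/3 − x) vanishes at x = 0 and x = 1/3, so u ∈ H^1_0(0, 1/3). Differentiate via the product rule and integrate the resulting polynomials term by term.
  ∫_0^1/3 u² dx = ∫_0^1/3 (25*x^4/9 - 50*x^3/27 + 25*x^2/81) dx. Term by term:
    ∫_0^1/3 25*x^4/9 dx = 5/2187;  ∫_0^1/3 -50*x^3/27 dx = -25/4374;  ∫_0^1/3 25*x^2/81 dx = 25/6561.
  Sum: 5/2187 − 25/4374 + 25/6561 = 5/13122.
  ∫_0^1/3 (u')² dx = ∫_0^1/3 (100*x^2/9 - 100*x/27 + 25/81) dx. Term by term:
    ∫_0^1/3 100*x^2/9 dx = 100/729;  ∫_0^1/3 -100*x/27 dx = -50/243;  ∫_0^1/3 25/81 dx = 25/243.
  Sum: 100/729 − 50/243 + 25/243 = 25/729.
∫_0^1/3 u² dx = 5/13122, so ||u||_L² = sqrt(10)/162.
∫_0^1/3 (u')² dx = 25/729, so ||u'||_L² = 5/27.
Ratio ||u||_L² / ||u'||_L² = sqrt(10)/30.
Sharp Poincaré constant on H^1_0(0, 1/3) is C_P = L/π = 1/(3*π), achieved by sin(3*π·x).
A polynomial bump cannot attain the sharp Poincaré constant (only the first sine eigenfunction does), so the ratio is strictly less than C_P, consistent with ||u||_L² ≤ C_P ||u'||_L².
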